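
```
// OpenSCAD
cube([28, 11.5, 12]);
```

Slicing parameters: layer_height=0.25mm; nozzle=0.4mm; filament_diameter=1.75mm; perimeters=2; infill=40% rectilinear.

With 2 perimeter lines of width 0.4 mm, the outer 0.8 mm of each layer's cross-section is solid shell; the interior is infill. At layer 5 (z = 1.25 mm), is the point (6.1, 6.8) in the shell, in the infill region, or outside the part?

infill

At z = 1.25 mm: the cube is present — its section is the full 28×11.5 rectangle. Overall, the cross-section is a single solid region. The nearest boundary edge runs (28.00, 11.50)→(0.00, 11.50); distance from the point to it = 4.70 mm. The point is inside the cross-section and 4.70 mm from the nearest boundary — more than the 0.8 mm shell width (2 × 0.4), so it's in the infill interior.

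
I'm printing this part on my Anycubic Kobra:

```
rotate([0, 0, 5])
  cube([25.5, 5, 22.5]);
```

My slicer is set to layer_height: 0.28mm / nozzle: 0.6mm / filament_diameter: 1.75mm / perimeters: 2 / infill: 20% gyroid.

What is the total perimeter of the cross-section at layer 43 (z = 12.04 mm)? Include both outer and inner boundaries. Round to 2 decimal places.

61.00 mm

At z = 12.04 mm: the 25.5×5 cube contributes its full rectangle (perimeter 61.00 mm); (rotated 5° about Z; rotation is an isometry so areas/perimeters/island counts are preserved). Overall, the cross-section is a single solid region. Total boundary length (outer) = 61.00 mm.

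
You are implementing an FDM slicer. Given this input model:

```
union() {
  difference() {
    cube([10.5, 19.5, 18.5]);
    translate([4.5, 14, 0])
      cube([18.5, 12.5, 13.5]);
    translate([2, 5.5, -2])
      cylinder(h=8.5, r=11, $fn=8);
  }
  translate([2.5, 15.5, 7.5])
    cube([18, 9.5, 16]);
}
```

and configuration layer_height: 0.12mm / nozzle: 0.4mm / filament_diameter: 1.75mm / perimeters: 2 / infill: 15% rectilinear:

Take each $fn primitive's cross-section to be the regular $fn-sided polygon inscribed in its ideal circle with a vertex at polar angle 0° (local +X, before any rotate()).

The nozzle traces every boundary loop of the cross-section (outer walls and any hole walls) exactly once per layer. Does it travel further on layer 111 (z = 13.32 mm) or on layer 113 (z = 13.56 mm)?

Layer 111 (z = 13.32): the 10.5×19.5 cube contributes its full rectangle (perimeter 60.00 mm); the cube at (4.5, 14) (footprint 18.5×12.5) is included at this height (perimeter 62.00 mm); the cylinder at (2, 5.5) does not reach this height (z outside [-2, 6.5]); Subtracting the remaining from the first: starting from the 10.5×19.5 cube, the 18.5×12.5 cube at (4.5, 14) partially overlaps it — only the 33.00 mm² overlap (of its 231.25 mm²) is removed, clipping the outline — boundary = 60.00 mm; the cube at (2.5, 15.5) is present — its section is the full 18×9.5 rectangle (perimeter 55.00 mm); Combining (union): the regions partially overlap (shared area 8.00 mm²), so the edge portions inside another operand are dropped and the merged outline is re-measured after clipping — boundary = 103.00 mm. So its perimeter = 103.00 mm. Layer 113 (z = 13.56): the cube (footprint 10.5×19.5) is included at this height (perimeter 60.00 mm); the cube at (4.5, 14) is not intersected at this z (z outside [0, 13.5]); the cylinder at (2, 5.5) does not reach this height (z outside [-2, 6.5]); Subtracting the remaining from the first: none of the subtracted shapes is present at this height, so the 10.5×19.5 cube is unchanged — boundary = 60.00 mm; the cube at (2.5, 15.5) (footprint 18×9.5) is included at this height (perimeter 55.00 mm); Combining (union): the regions partially overlap (shared area 32.00 mm²), so the edge portions inside another operand are dropped and the merged outline is re-measured after clipping — boundary = 91.00 mm. So its perimeter = 91.00 mm. Layer 111 is larger (103.00 vs 91.00 mm).

layer 111 (z = 13.32 mm)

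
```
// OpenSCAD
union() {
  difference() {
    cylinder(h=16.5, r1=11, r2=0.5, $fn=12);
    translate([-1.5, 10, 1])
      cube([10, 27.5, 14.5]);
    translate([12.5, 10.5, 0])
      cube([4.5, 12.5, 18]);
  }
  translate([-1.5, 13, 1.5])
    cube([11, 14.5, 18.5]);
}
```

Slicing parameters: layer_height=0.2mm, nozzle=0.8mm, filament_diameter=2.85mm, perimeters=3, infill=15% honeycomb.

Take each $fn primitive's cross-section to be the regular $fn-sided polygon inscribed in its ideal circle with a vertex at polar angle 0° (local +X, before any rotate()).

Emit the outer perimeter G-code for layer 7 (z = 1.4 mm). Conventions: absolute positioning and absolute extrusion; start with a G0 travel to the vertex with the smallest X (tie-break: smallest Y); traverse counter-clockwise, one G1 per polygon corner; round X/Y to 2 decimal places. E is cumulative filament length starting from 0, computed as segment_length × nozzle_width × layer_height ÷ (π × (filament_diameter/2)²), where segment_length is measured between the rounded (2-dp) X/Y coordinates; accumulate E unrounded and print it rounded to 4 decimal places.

At z = 1.4 mm: the cone (r1=11→r2=0.5) has section circumradius 10.109 here — a regular 12-gon; the cube at (-1.5, 10) is present — its section is the full 10×27.5 rectangle; the cube at (12.5, 10.5) is present — its section is the full 4.5×12.5 rectangle; After the difference (first − rest): starting from the cone, the 10×27.5 cube at (-1.5, 10) partially overlaps it — only the 0.04 mm² overlap (of its 275.00 mm²) is removed, clipping the outline; the 4.5×12.5 cube at (12.5, 10.5) misses the remaining region (no effect) — 1 connected region; the cube at (-1.5, 13) is not intersected at this z (z outside [1.5, 20]); Combining (union): only that combined region is present, so the union is just that shape — 1 connected region. The outline is a single polygon with 13 vertices. Extrusion per mm of travel: 0.8 × 0.2 / (π × 1.425²) = 0.025081. Accumulating E over each segment gives final E = 1.5736.

G0 X-10.11 Y0.00 Z1.40
G1 X-8.75 Y-5.05 E0.1312
G1 X-5.05 Y-8.75 E0.2624
G1 X0.00 Y-10.11 E0.3936
G1 X5.05 Y-8.75 E0.5247
G1 X8.75 Y-5.05 E0.6560
G1 X10.11 Y0.00 E0.7872
G1 X8.75 Y5.05 E0.9183
G1 X5.05 Y8.75 E1.0496
G1 X0.41 Y10.00 E1.1701
G1 X-0.41 Y10.00 E1.1907
G1 X-5.05 Y8.75 E1.3112
G1 X-8.75 Y5.05 E1.4424
G1 X-10.11 Y0.00 E1.5736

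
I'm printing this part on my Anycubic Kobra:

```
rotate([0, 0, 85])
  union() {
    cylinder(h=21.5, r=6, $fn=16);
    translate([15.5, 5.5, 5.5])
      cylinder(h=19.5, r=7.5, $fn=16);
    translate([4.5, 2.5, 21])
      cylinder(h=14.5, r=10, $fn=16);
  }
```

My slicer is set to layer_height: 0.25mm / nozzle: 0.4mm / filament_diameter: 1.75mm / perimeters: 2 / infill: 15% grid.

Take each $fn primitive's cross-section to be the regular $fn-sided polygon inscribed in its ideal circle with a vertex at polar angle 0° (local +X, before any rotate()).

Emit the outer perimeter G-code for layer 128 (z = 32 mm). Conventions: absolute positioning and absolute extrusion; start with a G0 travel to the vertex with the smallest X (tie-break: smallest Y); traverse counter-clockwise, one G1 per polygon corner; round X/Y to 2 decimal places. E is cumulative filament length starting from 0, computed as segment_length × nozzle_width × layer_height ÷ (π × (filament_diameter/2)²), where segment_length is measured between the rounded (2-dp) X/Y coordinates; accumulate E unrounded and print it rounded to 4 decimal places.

At z = 32 mm: the cylinder does not reach this height (z outside [0, 21.5]); the cylinder at (15.5, 5.5) is not intersected at this z (z outside [5.5, 25]); the cylinder at (4.5, 2.5): section is a regular 16-gon, circumradius r=10; Taking the union: only the r=10 cylinder at (4.5, 2.5) is present, so the union is just that shape — 1 connected region; (rotated 85° about Z; rotation is an isometry so areas/perimeters/island counts are preserved). The outline is a single polygon with 16 vertices. Extrusion per mm of travel: 0.4 × 0.25 / (π × 0.875²) = 0.041575. Accumulating E over each segment gives final E = 2.5957.

G0 X-12.06 Y5.57 Z32.00
G1 X-11.64 Y1.69 E0.1623
G1 X-9.76 Y-1.73 E0.3245
G1 X-6.72 Y-4.17 E0.4866
G1 X-2.97 Y-5.26 E0.6489
G1 X0.91 Y-4.84 E0.8112
G1 X4.33 Y-2.96 E0.9734
G1 X6.77 Y0.08 E1.1355
G1 X7.86 Y3.83 E1.2979
G1 X7.44 Y7.71 E1.4601
G1 X5.56 Y11.13 E1.6224
G1 X2.52 Y13.57 E1.7844
G1 X-1.23 Y14.66 E1.9468
G1 X-5.11 Y14.24 E2.1090
G1 X-8.53 Y12.36 E2.2713
G1 X-10.97 Y9.32 E2.4334
G1 X-12.06 Y5.57 E2.5957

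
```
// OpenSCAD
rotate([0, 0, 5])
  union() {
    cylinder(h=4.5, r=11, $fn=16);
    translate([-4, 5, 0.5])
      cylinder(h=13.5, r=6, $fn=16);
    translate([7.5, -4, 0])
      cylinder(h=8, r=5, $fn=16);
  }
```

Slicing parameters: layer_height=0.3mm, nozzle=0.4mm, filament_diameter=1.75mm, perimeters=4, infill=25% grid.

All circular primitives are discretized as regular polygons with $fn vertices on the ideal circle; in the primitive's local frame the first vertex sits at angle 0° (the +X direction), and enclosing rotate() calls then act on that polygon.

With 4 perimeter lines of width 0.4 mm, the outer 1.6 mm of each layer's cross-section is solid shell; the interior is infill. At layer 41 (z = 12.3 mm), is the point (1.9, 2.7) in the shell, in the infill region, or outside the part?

outside

At z = 12.3 mm: the cylinder is not intersected at this z (z outside [0, 4.5]); the r=6 cylinder at (-4, 5) gives a regular 16-gon of circumradius 6 (constant along its height); the cylinder at (7.5, -4) is absent (z outside [0, 8]); Taking the union: only the r=6 cylinder at (-4, 5) is present, so the union is just that shape — 1 connected region; (rotated 5° about Z; rotation is an isometry so areas/perimeters/island counts are preserved). Overall, the cross-section is a single solid region. Undo the 5° rotation: the query point maps to (2.128, 2.524) in the un-rotated model frame. The nearest boundary edge runs (0.24, 0.76)→(1.54, 2.70); distance from the point to it = 0.61 mm. The point is not inside any of the regions above, so it lies outside the cross-section (0.61 mm from the nearest boundary).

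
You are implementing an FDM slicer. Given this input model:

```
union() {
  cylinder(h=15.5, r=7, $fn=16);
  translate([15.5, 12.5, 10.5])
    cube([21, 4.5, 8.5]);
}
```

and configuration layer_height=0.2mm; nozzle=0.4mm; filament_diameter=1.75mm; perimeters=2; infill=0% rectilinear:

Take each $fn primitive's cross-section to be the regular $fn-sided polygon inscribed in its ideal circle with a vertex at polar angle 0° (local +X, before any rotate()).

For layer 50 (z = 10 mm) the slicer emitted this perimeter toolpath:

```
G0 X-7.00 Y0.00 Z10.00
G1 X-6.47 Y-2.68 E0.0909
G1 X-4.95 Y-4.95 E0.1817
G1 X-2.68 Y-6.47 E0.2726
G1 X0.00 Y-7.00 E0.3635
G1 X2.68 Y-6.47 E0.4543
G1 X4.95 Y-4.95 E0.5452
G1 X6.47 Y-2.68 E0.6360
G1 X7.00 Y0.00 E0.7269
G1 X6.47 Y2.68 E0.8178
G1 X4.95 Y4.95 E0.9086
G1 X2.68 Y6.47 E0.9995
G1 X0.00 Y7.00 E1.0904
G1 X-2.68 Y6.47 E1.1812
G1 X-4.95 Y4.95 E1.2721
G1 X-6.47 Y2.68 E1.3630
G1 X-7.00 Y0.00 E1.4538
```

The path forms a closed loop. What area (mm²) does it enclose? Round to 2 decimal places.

150.08 mm²

Apply the shoelace formula to the sequence of (X, Y) vertices; enclosed area = 150.08 mm².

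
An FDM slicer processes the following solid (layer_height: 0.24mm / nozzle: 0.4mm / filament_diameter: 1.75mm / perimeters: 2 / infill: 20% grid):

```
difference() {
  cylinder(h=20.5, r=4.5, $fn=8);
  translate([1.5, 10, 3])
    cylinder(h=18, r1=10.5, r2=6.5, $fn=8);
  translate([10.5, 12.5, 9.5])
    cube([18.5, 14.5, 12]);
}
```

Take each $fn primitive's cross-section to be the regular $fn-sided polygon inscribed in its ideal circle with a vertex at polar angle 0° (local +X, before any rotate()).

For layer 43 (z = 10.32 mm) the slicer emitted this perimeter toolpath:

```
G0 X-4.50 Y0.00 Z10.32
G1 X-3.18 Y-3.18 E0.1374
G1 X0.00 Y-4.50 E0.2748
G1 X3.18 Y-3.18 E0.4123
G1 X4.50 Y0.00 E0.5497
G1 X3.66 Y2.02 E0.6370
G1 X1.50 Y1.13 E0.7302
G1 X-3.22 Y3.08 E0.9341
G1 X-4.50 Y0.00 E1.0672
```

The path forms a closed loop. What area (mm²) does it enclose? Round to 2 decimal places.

Apply the shoelace formula to the sequence of (X, Y) vertices; enclosed area = 44.78 mm².

44.78 mm²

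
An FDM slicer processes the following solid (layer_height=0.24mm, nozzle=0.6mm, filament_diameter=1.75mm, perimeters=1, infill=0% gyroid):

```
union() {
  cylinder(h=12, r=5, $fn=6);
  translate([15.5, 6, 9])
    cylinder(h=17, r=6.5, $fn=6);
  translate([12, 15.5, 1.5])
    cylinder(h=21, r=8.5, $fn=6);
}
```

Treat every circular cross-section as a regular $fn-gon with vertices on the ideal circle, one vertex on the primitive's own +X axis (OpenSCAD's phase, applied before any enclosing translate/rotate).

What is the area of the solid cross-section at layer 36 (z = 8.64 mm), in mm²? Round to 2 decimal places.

252.66 mm²

At z = 8.64 mm: the r=5 cylinder gives a regular 6-gon of circumradius 5 (constant along its height) (area = (6/2)·5.000²·sin(360°/6) = 64.95 mm²); the cylinder at (15.5, 6) is not intersected at this z (z outside [9, 26]); the cylinder at (12, 15.5): section is a regular 6-gon, circumradius r=8.5 (area = (6/2)·8.500²·sin(360°/6) = 187.71 mm²); Combining (union): the 2 present regions are separate (no shared area or edge), so areas and boundary lengths simply add and each stays a separate island — area = 252.66 mm². Overall, the cross-section has 2 separate islands. Net area = 252.66 mm².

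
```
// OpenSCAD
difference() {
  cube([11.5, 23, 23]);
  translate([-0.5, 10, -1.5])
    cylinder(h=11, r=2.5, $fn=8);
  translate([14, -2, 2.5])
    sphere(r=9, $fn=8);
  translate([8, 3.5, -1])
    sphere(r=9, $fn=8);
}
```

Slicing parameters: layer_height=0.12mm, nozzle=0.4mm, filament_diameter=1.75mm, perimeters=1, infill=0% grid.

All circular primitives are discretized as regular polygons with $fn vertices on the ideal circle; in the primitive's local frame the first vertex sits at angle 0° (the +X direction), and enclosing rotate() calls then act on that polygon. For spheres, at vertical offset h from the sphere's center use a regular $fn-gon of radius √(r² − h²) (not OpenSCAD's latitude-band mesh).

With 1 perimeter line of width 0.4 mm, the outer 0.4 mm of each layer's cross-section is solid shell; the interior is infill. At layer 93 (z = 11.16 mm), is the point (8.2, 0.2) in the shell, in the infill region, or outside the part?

shell

At z = 11.16 mm: the 11.5×23 cube contributes its full rectangle; the cylinder at (-0.5, 10) does not reach this height (z outside [-1.5, 9.5]); the sphere at (14, -2): section is a regular 8-gon, circumradius = √(r²−h²) = √(9²−8.66²) = 2.450; the sphere at (8, 3.5) is absent (|z−center|=12.160 > r=9); Subtracting the remaining from the first: starting from the 11.5×23 cube, the r=9 sphere at (14, -2) misses the remaining region (no effect) — 1 connected region. Overall, the cross-section is a single solid region. The nearest boundary edge runs (11.50, 0.00)→(0.00, 0.00); distance from the point to it = 0.20 mm. The point is inside the cross-section, 0.20 mm from the nearest boundary — within the 0.4 mm shell band (1 × 0.4).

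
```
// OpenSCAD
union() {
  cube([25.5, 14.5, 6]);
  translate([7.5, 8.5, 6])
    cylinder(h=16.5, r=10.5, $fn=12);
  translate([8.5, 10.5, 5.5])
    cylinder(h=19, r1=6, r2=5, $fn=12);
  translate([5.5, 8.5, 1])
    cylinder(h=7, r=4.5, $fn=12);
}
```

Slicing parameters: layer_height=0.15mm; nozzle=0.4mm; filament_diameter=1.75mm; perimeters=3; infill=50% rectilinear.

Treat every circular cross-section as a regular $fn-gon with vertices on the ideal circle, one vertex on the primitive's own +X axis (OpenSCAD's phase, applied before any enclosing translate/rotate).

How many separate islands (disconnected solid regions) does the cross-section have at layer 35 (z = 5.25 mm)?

1

At z = 5.25 mm: the cube is present — its section is the full 25.5×14.5 rectangle; the cylinder at (7.5, 8.5) is not intersected at this z (z outside [6, 22.5]); the cone at (8.5, 10.5) is not intersected at this z (z outside [5.5, 24.5]); the r=4.5 cylinder at (5.5, 8.5) contributes a regular 12-gon of circumradius 4.5; Merging all regions: the r=4.5 cylinder at (5.5, 8.5) lies entirely inside the 25.5×14.5 cube, so the union is just the 25.5×14.5 cube — 1 connected region. Overall, the cross-section is a single solid region. Island count = 1.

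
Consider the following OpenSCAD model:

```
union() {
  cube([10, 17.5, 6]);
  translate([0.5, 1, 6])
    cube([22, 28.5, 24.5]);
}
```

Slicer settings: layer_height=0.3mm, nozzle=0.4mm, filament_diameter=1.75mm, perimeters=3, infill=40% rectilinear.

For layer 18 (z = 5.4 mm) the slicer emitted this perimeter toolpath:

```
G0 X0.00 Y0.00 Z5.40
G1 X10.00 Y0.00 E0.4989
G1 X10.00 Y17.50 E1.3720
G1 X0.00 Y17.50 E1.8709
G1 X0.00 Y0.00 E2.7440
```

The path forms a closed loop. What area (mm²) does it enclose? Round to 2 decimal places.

175.00 mm²

Apply the shoelace formula to the sequence of (X, Y) vertices; enclosed area = 175.00 mm².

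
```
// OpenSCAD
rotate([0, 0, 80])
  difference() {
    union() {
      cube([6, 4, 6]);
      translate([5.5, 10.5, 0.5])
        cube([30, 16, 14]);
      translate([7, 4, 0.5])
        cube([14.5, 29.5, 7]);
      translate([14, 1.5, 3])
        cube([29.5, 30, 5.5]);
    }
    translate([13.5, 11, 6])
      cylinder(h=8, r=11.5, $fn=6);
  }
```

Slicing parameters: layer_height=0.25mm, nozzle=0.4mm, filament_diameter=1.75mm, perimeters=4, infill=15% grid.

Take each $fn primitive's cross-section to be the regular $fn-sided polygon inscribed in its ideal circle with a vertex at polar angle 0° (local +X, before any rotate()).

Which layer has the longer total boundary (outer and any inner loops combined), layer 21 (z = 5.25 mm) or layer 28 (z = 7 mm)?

layer 21 (z = 5.25 mm)

Layer 21 (z = 5.25): the 6×4 cube contributes its full rectangle (perimeter 20.00 mm); the cube at (5.5, 10.5) is present — its section is the full 30×16 rectangle (perimeter 92.00 mm); the 14.5×29.5 cube at (7, 4) contributes its full rectangle (perimeter 88.00 mm); the 29.5×30 cube at (14, 1.5) contributes its full rectangle (perimeter 119.00 mm); Combining (union): the regions partially overlap (shared area 662.25 mm²), so the edge portions inside another operand are dropped and the merged outline is re-measured after clipping — boundary = 160.00 mm; the cylinder at (13.5, 11) is not intersected at this z (z outside [6, 14]); Subtracting the remaining from the first: none of the subtracted shapes is present at this height, so that combined region is unchanged — boundary = 160.00 mm; (whole slice rotated 80° about Z — lengths, areas and connectivity unchanged). So its perimeter = 160.00 mm. Layer 28 (z = 7): the cube is not intersected at this z (z outside [0, 6]); the cube at (5.5, 10.5) (footprint 30×16) is included at this height (perimeter 92.00 mm); the cube at (7, 4) (footprint 14.5×29.5) is included at this height (perimeter 88.00 mm); the cube at (14, 1.5) (footprint 29.5×30) is included at this height (perimeter 119.00 mm); Merging all regions: the regions partially overlap (shared area 662.25 mm²), so the edge portions inside another operand are dropped and the merged outline is re-measured after clipping — boundary = 140.00 mm; the r=11.5 cylinder at (13.5, 11) contributes a regular 6-gon of circumradius 11.5 (perimeter = 2·6·11.500·sin(180°/6) = 69.00 mm); Taking the first minus the rest: starting from that combined region, the r=11.5 cylinder at (13.5, 11) partially overlaps it — only the 289.39 mm² overlap (of its 343.60 mm²) is removed, clipping the outline — boundary = 148.89 mm; (rotated 80° about Z; rotation is an isometry so areas/perimeters/island counts are preserved). So its perimeter = 148.89 mm. Layer 21 is larger (160.00 vs 148.89 mm).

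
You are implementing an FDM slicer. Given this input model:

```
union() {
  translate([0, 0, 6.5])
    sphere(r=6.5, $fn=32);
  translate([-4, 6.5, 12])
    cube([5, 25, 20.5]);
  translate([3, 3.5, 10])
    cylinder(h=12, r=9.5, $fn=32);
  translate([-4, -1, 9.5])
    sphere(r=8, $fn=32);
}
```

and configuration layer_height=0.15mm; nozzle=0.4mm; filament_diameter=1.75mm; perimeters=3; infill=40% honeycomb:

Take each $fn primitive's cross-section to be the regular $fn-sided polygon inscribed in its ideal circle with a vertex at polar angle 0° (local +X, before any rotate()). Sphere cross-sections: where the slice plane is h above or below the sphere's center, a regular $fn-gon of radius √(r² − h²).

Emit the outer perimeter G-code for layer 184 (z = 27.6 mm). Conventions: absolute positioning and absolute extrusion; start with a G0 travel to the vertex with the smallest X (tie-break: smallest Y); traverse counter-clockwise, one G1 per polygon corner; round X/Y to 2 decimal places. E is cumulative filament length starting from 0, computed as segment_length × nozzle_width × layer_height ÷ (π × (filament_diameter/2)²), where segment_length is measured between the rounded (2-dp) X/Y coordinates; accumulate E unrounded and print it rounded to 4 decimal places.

At z = 27.6 mm: the sphere is not intersected at this z (|z−center|=21.100 > r=6.5); the cube at (-4, 6.5) (footprint 5×25) is included at this height; the cylinder at (3, 3.5) is absent (z outside [10, 22]); the sphere at (-4, -1) does not reach this height (|z−center|=18.100 > r=8); Merging all regions: only the 5×25 cube at (-4, 6.5) is present, so the union is just that shape — 1 connected region. The outline is a single polygon with 4 vertices. Extrusion per mm of travel: 0.4 × 0.15 / (π × 0.875²) = 0.024945. Accumulating E over each segment gives final E = 1.4967.

G0 X-4.00 Y6.50 Z27.60
G1 X1.00 Y6.50 E0.1247
G1 X1.00 Y31.50 E0.7484
G1 X-4.00 Y31.50 E0.8731
G1 X-4.00 Y6.50 E1.4967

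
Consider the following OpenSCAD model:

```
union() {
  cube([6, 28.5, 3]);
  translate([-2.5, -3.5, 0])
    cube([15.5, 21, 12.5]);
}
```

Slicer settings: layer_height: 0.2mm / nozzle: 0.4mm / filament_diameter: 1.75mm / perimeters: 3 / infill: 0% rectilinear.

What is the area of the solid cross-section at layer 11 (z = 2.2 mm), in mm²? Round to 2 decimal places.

391.50 mm²

At z = 2.2 mm: the 6×28.5 cube contributes its full rectangle (area 171.00 mm²); the cube at (-2.5, -3.5) (footprint 15.5×21) is included at this height (area 325.50 mm²); Combining (union): the regions partially overlap — summed areas 496.50 mm² minus the doubly-counted overlap 105.00 mm² gives 391.50 mm² — area = 391.50 mm². Overall, the cross-section is a single solid region. Net area = 391.50 mm².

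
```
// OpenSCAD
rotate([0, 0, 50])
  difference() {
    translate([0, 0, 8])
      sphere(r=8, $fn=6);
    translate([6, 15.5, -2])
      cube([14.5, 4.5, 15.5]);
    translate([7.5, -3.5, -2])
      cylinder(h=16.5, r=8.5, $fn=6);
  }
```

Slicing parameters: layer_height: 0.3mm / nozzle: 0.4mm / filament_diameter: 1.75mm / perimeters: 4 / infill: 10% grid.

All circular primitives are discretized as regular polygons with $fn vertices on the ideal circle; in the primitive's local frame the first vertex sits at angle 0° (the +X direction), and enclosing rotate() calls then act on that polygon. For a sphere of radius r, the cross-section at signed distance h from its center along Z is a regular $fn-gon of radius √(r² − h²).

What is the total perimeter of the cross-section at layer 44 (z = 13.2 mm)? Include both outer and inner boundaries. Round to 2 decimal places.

34.06 mm

At z = 13.2 mm: the sphere: section is a regular 6-gon, circumradius = √(r²−h²) = √(8²−5.2²) = 6.079 (perimeter = 2·6·6.079·sin(180°/6) = 36.48 mm); the cube at (6, 15.5) is present — its section is the full 14.5×4.5 rectangle (perimeter 38.00 mm); the r=8.5 cylinder at (7.5, -3.5) gives a regular 6-gon of circumradius 8.5 (constant along its height) (perimeter = 2·6·8.500·sin(180°/6) = 51.00 mm); Subtracting the remaining from the first: starting from the r=8 sphere, the 14.5×4.5 cube at (6, 15.5) misses the remaining region (no effect); the r=8.5 cylinder at (7.5, -3.5) partially overlaps it — only the 35.76 mm² overlap (of its 187.71 mm²) is removed, clipping the outline — boundary = 34.06 mm; (whole slice rotated 50° about Z — lengths, areas and connectivity unchanged). Overall, the cross-section is a single solid region. Total boundary length (outer) = 34.06 mm.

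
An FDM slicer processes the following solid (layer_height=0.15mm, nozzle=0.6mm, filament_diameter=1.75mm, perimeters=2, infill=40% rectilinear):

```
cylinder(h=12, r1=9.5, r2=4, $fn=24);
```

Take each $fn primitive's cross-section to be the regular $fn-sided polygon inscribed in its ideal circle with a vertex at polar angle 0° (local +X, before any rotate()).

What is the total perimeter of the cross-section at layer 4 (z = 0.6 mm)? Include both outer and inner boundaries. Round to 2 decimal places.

At z = 0.6 mm: the cone contributes a regular 24-gon of circumradius 9.225 (interpolated between r1=9.5 and r2=4 at t=0.050) (perimeter = 2·24·9.225·sin(180°/24) = 57.80 mm). Overall, the cross-section is a single solid region. Total boundary length (outer) = 57.80 mm.

57.80 mm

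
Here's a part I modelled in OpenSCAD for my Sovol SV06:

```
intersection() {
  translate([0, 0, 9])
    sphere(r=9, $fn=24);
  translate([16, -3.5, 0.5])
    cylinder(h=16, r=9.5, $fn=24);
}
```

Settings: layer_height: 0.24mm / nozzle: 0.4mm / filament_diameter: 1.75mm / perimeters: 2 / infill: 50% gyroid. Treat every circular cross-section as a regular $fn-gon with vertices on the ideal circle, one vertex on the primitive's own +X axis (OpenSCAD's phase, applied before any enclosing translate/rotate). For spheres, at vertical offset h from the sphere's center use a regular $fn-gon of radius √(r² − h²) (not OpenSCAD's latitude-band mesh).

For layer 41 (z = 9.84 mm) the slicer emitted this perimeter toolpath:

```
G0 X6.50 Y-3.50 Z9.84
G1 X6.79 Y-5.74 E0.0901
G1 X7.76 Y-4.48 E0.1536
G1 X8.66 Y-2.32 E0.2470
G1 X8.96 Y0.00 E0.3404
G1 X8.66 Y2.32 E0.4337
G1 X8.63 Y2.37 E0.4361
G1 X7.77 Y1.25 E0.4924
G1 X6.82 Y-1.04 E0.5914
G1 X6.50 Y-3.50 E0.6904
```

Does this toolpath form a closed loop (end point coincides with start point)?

yes

Start point (G0): (6.50, -3.50). End point (last G1): the path returns to the start — closed.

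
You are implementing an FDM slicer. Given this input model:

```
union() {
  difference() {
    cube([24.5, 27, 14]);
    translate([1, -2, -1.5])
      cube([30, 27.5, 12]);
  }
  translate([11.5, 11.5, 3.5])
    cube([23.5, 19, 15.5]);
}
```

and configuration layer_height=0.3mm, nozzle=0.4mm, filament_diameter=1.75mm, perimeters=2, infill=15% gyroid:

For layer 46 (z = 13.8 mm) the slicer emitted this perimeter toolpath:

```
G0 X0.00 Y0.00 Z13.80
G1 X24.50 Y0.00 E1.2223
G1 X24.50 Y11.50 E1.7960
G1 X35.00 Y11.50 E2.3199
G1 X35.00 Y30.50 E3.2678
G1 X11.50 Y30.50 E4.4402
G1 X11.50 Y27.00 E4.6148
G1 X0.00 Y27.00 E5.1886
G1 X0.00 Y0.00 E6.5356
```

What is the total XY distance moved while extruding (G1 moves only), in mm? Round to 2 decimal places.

131.00 mm

Sum the Euclidean lengths of each G1 segment: total = 131.00 mm.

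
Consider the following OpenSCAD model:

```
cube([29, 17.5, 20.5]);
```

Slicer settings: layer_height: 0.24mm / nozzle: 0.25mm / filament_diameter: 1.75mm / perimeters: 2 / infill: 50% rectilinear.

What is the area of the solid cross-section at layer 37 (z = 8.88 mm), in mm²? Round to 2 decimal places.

507.50 mm²

At z = 8.88 mm: the cube (footprint 29×17.5) is included at this height (area 507.50 mm²). Overall, the cross-section is a single solid region. Net area = 507.50 mm².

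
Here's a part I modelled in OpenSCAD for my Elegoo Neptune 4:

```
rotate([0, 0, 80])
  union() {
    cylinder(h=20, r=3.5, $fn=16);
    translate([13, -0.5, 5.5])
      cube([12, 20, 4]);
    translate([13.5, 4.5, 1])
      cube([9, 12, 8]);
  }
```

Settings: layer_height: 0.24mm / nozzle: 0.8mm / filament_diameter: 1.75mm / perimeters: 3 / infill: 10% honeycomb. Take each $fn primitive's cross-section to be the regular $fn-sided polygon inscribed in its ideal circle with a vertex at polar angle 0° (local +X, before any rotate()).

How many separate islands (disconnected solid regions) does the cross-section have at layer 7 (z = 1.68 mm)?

2

At z = 1.68 mm: the r=3.5 cylinder contributes a regular 16-gon of circumradius 3.5; the cube at (13, -0.5) is not intersected at this z (z outside [5.5, 9.5]); the 9×12 cube at (13.5, 4.5) contributes its full rectangle; Taking the union: the 2 present regions are separate (no shared area or edge), so areas and boundary lengths simply add and each stays a separate island — 2 connected regions; (whole slice rotated 80° about Z — lengths, areas and connectivity unchanged). Overall, the cross-section has 2 separate islands. Island count = 2.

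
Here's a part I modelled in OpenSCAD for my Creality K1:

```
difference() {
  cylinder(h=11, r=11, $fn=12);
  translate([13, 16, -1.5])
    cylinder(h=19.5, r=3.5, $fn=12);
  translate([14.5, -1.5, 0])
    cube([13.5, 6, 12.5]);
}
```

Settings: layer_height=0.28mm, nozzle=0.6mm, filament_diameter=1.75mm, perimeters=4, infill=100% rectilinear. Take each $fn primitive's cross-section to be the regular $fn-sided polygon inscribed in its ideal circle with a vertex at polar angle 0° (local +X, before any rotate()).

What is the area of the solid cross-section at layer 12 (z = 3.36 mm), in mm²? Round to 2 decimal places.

At z = 3.36 mm: the r=11 cylinder gives a regular 12-gon of circumradius 11 (constant along its height) (area = (12/2)·11.000²·sin(360°/12) = 363.00 mm²); the r=3.5 cylinder at (13, 16) contributes a regular 12-gon of circumradius 3.5 (area = (12/2)·3.500²·sin(360°/12) = 36.75 mm²); the cube at (14.5, -1.5) (footprint 13.5×6) is included at this height (area 81.00 mm²); Subtracting the remaining from the first: starting from the r=11 cylinder (363.00 mm²), the r=3.5 cylinder at (13, 16) misses the remaining region (no effect); the 13.5×6 cube at (14.5, -1.5) misses the remaining region (no effect) — area = 363.00 mm². Overall, the cross-section is a single solid region. Net area = 363.00 mm².

363.00 mm²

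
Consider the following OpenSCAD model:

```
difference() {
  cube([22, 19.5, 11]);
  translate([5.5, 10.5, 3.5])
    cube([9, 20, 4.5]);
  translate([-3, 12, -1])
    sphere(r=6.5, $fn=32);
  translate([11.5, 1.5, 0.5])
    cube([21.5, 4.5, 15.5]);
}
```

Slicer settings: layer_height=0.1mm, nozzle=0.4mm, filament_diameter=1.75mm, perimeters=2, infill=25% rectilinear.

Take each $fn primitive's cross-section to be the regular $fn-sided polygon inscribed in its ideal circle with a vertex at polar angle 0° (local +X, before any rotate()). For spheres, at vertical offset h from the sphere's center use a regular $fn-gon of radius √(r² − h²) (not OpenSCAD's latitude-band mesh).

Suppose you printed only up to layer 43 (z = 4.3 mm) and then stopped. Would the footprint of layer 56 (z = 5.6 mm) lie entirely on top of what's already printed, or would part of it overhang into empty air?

Compare the two slices. At z = 4.3: the 22×19.5 cube contributes its full rectangle (area 429.00 mm²); the cube at (5.5, 10.5) is present — its section is the full 9×20 rectangle (area 180.00 mm²); the r=6.5 sphere at (-3, 12) contributes a regular 32-gon of circumradius √(6.5²−5.3²) = 3.763 (area = (32/2)·3.763²·sin(360°/32) = 44.20 mm²); the 21.5×4.5 cube at (11.5, 1.5) contributes its full rectangle (area 96.75 mm²); After the difference (first − rest): starting from the 22×19.5 cube (429.00 mm²), the 9×20 cube at (5.5, 10.5) partially overlaps it — only the 81.00 mm² overlap (of its 180.00 mm²) is removed, clipping the outline; the r=6.5 sphere at (-3, 12) partially overlaps it — only the 2.31 mm² overlap (of its 44.20 mm²) is removed, clipping the outline; the 21.5×4.5 cube at (11.5, 1.5) partially overlaps it — only the 47.25 mm² overlap (of its 96.75 mm²) is removed, clipping the outline — area = 298.44 mm². At z = 5.6: the 22×19.5 cube contributes its full rectangle (area 429.00 mm²); the cube at (5.5, 10.5) (footprint 9×20) is included at this height (area 180.00 mm²); the sphere at (-3, 12) is not intersected at this z (|z−center|=6.600 > r=6.5); the 21.5×4.5 cube at (11.5, 1.5) contributes its full rectangle (area 96.75 mm²); Taking the first minus the rest: starting from the 22×19.5 cube (429.00 mm²), the 9×20 cube at (5.5, 10.5) partially overlaps it — only the 81.00 mm² overlap (of its 180.00 mm²) is removed, clipping the outline; the 21.5×4.5 cube at (11.5, 1.5) partially overlaps it — only the 47.25 mm² overlap (of its 96.75 mm²) is removed, clipping the outline — area = 300.75 mm². Checking containment: at z = 5.6 the cross-section extends beyond the z = 4.3 cross-section by about 2.31 mm².

part overhangs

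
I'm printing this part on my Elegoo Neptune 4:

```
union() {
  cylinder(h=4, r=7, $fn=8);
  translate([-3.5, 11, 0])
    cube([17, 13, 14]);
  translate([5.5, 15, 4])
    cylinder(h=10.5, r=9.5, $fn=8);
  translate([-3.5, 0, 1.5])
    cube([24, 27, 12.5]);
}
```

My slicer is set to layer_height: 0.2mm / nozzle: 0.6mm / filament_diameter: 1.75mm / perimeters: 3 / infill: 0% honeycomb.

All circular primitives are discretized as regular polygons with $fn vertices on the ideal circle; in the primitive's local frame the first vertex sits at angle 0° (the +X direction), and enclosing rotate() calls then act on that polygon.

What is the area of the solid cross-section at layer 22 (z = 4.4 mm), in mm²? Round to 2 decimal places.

At z = 4.4 mm: the cylinder is not intersected at this z (z outside [0, 4]); the cube at (-3.5, 11) (footprint 17×13) is included at this height (area 221.00 mm²); the r=9.5 cylinder at (5.5, 15) contributes a regular 8-gon of circumradius 9.5 (area = (8/2)·9.500²·sin(360°/8) = 255.27 mm²); the cube at (-3.5, 0) is present — its section is the full 24×27 rectangle (area 648.00 mm²); Merging all regions: the regions partially overlap — summed areas 1124.27 mm² minus the doubly-counted overlap 475.66 mm² gives 648.60 mm² — area = 648.60 mm². Overall, the cross-section is a single solid region. Net area = 648.60 mm².

648.60 mm²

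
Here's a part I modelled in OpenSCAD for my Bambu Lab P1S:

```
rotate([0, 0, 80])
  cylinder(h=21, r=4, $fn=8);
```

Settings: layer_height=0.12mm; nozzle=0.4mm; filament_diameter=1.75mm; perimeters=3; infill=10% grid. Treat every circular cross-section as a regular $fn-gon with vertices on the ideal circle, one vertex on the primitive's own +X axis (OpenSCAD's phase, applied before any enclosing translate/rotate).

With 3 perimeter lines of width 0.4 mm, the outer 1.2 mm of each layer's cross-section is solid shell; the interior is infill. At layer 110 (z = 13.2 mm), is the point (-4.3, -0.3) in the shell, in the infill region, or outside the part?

outside

At z = 13.2 mm: the r=4 cylinder gives a regular 8-gon of circumradius 4 (constant along its height); (whole slice rotated 80° about Z — lengths, areas and connectivity unchanged). Overall, the cross-section is a single solid region. Undo the 80° rotation: the query point maps to (-1.042, 4.183) in the un-rotated model frame. The nearest boundary edge runs (0.00, 4.00)→(-2.83, 2.83); distance from the point to it = 0.57 mm. The point is not inside any of the regions above, so it lies outside the cross-section (0.57 mm from the nearest boundary).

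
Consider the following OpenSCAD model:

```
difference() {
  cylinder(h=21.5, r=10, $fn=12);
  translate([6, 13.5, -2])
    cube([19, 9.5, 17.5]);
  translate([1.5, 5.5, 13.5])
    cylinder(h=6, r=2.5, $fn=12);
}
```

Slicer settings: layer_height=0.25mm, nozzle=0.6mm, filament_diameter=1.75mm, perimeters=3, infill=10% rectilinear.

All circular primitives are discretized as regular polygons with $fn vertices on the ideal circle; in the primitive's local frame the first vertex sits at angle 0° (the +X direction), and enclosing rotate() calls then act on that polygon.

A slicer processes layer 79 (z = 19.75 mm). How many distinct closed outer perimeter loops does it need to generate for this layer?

1

At z = 19.75 mm: the cylinder: section is a regular 12-gon, circumradius r=10; the cube at (6, 13.5) does not reach this height (z outside [-2, 15.5]); the cylinder at (1.5, 5.5) does not reach this height (z outside [13.5, 19.5]); Taking the first minus the rest: none of the subtracted shapes is present at this height, so the r=10 cylinder is unchanged — 1 connected region. The result has 1 disconnected region.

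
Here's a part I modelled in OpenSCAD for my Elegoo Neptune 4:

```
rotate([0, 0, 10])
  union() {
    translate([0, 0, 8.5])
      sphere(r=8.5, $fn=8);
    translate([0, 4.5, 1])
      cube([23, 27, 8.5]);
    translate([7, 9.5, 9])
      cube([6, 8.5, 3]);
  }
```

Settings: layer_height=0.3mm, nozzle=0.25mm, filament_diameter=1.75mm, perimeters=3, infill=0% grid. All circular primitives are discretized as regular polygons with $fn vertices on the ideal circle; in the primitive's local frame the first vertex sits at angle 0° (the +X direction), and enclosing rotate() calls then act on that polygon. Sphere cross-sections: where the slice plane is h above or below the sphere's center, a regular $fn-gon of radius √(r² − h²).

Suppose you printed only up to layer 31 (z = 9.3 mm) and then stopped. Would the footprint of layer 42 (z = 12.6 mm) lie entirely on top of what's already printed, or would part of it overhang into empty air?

entirely on top

Compare the two slices. At z = 9.3: the sphere: section is a regular 8-gon, circumradius = √(r²−h²) = √(8.5²−0.8²) = 8.462 (area = (8/2)·8.462²·sin(360°/8) = 202.54 mm²); the 23×27 cube at (0, 4.5) contributes its full rectangle (area 621.00 mm²); the cube at (7, 9.5) is present — its section is the full 6×8.5 rectangle (area 51.00 mm²); Merging all regions: the regions partially overlap — summed areas 874.54 mm² minus the doubly-counted overlap 67.75 mm² gives 806.79 mm² — area = 806.79 mm²; (whole slice rotated 10° about Z — lengths, areas and connectivity unchanged). At z = 12.6: the sphere: section is a regular 8-gon, circumradius = √(r²−h²) = √(8.5²−4.1²) = 7.446 (area = (8/2)·7.446²·sin(360°/8) = 156.81 mm²); the cube at (0, 4.5) is not intersected at this z (z outside [1, 9.5]); the cube at (7, 9.5) does not reach this height (z outside [9, 12]); Merging all regions: only the r=8.5 sphere is present, so the union is just that shape — area = 156.81 mm²; (whole slice rotated 10° about Z — lengths, areas and connectivity unchanged). Checking containment: the cross-section at z = 12.6 is a subset of the cross-section at z = 9.3.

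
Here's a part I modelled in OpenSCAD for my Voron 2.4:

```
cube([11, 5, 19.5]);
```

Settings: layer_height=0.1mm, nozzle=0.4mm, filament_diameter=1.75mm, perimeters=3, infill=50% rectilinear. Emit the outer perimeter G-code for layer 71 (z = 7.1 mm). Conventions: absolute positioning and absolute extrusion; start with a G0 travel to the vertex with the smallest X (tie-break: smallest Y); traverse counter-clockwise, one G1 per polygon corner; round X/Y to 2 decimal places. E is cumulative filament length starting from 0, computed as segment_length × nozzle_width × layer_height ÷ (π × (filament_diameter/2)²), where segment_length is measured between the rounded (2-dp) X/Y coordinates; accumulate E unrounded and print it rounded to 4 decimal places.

G0 X0.00 Y0.00 Z7.10
G1 X11.00 Y0.00 E0.1829
G1 X11.00 Y5.00 E0.2661
G1 X0.00 Y5.00 E0.4490
G1 X0.00 Y0.00 E0.5322

At z = 7.1 mm: the cube is present — its section is the full 11×5 rectangle. The outline is a single polygon with 4 vertices. Extrusion per mm of travel: 0.4 × 0.1 / (π × 0.875²) = 0.016630. Accumulating E over each segment gives final E = 0.5322.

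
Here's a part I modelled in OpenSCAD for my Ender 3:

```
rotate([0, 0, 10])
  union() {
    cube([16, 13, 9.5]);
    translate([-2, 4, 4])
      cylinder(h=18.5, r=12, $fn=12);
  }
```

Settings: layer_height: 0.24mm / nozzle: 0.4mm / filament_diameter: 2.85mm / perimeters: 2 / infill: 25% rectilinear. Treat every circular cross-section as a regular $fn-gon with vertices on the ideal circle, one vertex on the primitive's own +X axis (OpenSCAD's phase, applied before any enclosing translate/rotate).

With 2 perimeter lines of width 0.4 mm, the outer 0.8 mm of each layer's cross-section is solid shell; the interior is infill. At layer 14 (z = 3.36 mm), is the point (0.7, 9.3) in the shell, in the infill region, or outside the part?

infill

At z = 3.36 mm: the 16×13 cube contributes its full rectangle; the cylinder at (-2, 4) does not reach this height (z outside [4, 22.5]); Taking the union: only the 16×13 cube is present, so the union is just that shape — 1 connected region; (rotated 10° about Z; rotation is an isometry so areas/perimeters/island counts are preserved). Overall, the cross-section is a single solid region. Undo the 10° rotation: the query point maps to (2.304, 9.037) in the un-rotated model frame. The nearest boundary edge runs (0.00, 13.00)→(0.00, 0.00); distance from the point to it = 2.30 mm. The point is inside the cross-section and 2.30 mm from the nearest boundary — more than the 0.8 mm shell width (2 × 0.4), so it's in the infill interior.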